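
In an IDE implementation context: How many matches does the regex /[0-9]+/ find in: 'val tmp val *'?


Pattern: /[0-9]+/ (int literals)
Input: 'val tmp val *'
Scanning for matches:
Total matches: 0

0


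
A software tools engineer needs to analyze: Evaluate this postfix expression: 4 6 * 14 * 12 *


Processing tokens left to right:
Push 4, Push 6
Pop 4 and 6, compute 4 * 6 = 24, push 24
Push 14
Pop 24 and 14, compute 24 * 14 = 336, push 336
Push 12
Pop 336 and 12, compute 336 * 12 = 4032, push 4032
Stack result: 4032

4032


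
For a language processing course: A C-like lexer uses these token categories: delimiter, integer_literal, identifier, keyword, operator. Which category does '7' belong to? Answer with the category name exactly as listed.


Token: '7'
Checking categories:
  identifier: no
  integer_literal: YES
  operator: no
  keyword: no
  delimiter: no
Category: integer_literal

integer_literal


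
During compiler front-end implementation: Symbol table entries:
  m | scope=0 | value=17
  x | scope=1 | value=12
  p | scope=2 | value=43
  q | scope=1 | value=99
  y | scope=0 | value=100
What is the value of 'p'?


Searching symbol table for 'p':
  m | scope=0 | value=17
  x | scope=1 | value=12
  p | scope=2 | value=43 <- MATCH
  q | scope=1 | value=99
  y | scope=0 | value=100
Found 'p' at scope 2 with value 43

43


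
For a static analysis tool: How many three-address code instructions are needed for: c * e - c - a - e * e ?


Expression: c * e - c - a - e * e
Generating three-address code (respecting * over +/- precedence):
  Instruction 1: t1 = c * e
  Instruction 2: t2 = e * e
  Instruction 3: t3 = t1 - c
  Instruction 4: t4 = t3 - a
  Instruction 5: t5 = t4 - t2
Total instructions: 5

5


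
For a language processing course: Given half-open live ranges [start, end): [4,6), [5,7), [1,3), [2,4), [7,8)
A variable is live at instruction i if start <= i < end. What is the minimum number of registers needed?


Live ranges:
  Var0: [4, 6)
  Var1: [5, 7)
  Var2: [1, 3)
  Var3: [2, 4)
  Var4: [7, 8)
Sweep-line events (position, delta, active):
  pos=1 start -> active=1
  pos=2 start -> active=2
  pos=3 end -> active=1
  pos=4 end -> active=0
  pos=4 start -> active=1
  pos=5 start -> active=2
  pos=6 end -> active=1
  pos=7 end -> active=0
  pos=7 start -> active=1
  pos=8 end -> active=0
Maximum simultaneous active: 2
Minimum registers needed: 2

2


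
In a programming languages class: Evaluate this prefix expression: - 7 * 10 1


Parsing prefix expression: - 7 * 10 1
Step 1: Innermost operation '* 10 1'
  10 * 1 = 10
Step 2: Outer operation '- 7 [10]'
  7 - 10 = -3

-3


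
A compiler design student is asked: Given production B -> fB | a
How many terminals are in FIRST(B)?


Production: B -> fB | a
Examining each alternative for leading terminals:
  B -> fB : first terminal = 'f'
  B -> a : first terminal = 'a'
FIRST(B) = {a, f}
Count: 2

2


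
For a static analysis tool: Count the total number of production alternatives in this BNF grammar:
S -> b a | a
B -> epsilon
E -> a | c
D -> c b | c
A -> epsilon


Counting alternatives per rule:
  S: 2 alternative(s)
  B: 1 alternative(s)
  E: 2 alternative(s)
  D: 2 alternative(s)
  A: 1 alternative(s)
Sum: 2 + 1 + 2 + 2 + 1 = 8

8


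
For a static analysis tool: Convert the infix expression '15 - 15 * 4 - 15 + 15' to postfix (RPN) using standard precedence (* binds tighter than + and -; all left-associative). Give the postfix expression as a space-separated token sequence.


Applying the shunting-yard algorithm:
  Operand 15 -> output
  Push '-' onto operator stack -> op-stack: [-]
  Operand 15 -> output
  Push '*' onto operator stack -> op-stack: [-, *]
  Operand 4 -> output
  See '-' (prec 1); top '*' (prec 2) >= it -> pop '*' to output
  See '-' (prec 1); top '-' (prec 1) >= it -> pop '-' to output
  Push '-' onto operator stack -> op-stack: [-]
  Operand 15 -> output
  See '+' (prec 1); top '-' (prec 1) >= it -> pop '-' to output
  Push '+' onto operator stack -> op-stack: [+]
  Operand 15 -> output
  End of input: pop '+' to output
Postfix result: 15 15 4 * - 15 - 15 +

15 15 4 * - 15 - 15 +


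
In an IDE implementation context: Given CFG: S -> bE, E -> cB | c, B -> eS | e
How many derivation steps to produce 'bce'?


Grammar: S -> bE, E -> cB | c, B -> eS | e
Deriving 'bce':
Step 1: S -> bE => bE
Step 2: E -> cB => bcB
Step 3: B -> e => bce
Total derivation steps: 3

3


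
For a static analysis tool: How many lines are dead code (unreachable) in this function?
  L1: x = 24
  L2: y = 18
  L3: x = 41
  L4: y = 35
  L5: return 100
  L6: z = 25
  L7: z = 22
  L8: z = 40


Analyzing control flow:
  L1: reachable (before return)
  L2: reachable (before return)
  L3: reachable (before return)
  L4: reachable (before return)
  L5: reachable (return statement)
  L6: DEAD (after return at L5)
  L7: DEAD (after return at L5)
  L8: DEAD (after return at L5)
Return at L5, total lines = 8
Dead lines: L6 through L8
Count: 3

3


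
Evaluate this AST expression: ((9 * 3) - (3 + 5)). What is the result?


Expression: ((9 * 3) - (3 + 5))
Evaluating step by step:
  9 * 3 = 27
  3 + 5 = 8
  27 - 8 = 19
Result: 19

19


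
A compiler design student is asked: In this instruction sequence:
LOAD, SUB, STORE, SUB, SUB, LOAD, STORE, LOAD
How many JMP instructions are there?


Scanning instruction sequence for JMP:
  Position 1: LOAD
  Position 2: SUB
  Position 3: STORE
  Position 4: SUB
  Position 5: SUB
  Position 6: LOAD
  Position 7: STORE
  Position 8: LOAD
Matches at positions: []
Total JMP count: 0

0


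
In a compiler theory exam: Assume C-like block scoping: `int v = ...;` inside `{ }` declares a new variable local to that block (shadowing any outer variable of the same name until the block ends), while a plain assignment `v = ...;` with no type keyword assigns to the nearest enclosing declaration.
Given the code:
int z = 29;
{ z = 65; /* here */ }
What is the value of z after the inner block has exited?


Analyzing scoping rules:
Outer scope: declares z = 29
Inner block: 'z = 65;' has no type keyword, so it is an assignment to the outer z (no shadowing)
The assignment changed the outer variable itself, so the new value persists after the block -> 65
Result: 65

65


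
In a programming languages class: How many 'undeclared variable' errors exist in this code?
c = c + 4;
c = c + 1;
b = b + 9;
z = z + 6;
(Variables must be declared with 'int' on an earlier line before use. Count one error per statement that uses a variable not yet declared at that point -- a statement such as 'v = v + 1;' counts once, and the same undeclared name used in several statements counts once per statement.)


Scanning code line by line:
  Line 1: use 'c' -> ERROR (undeclared)
  Line 2: use 'c' -> ERROR (undeclared)
  Line 3: use 'b' -> ERROR (undeclared)
  Line 4: use 'z' -> ERROR (undeclared)
Total undeclared variable errors: 4

4


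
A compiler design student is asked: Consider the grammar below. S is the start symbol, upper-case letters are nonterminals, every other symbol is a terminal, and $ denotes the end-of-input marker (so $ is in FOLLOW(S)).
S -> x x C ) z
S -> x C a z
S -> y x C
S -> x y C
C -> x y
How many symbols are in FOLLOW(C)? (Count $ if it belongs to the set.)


S is the start symbol and does not occur in any rule body, so FOLLOW(S) = {$}.
Examining every occurrence of C in a rule body:
  S -> x x C ) z : C is followed by terminal ')' -> add ')'
  S -> x C a z : C is followed by terminal 'a' -> add 'a'
  S -> y x C : C is at the right end -> add FOLLOW(S) = {$}
  S -> x y C : C is at the right end -> add FOLLOW(S) = {$} (already in the set)
  C -> x y : C does not occur in the body -> contributes nothing
FOLLOW(C) = {), a, $}
Count: 3

3


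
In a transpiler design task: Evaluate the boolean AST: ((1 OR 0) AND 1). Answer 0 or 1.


Step 1: Evaluate inner node
  1 OR 0 = 1
Step 2: Evaluate root node
  1 AND 1 = 1

1


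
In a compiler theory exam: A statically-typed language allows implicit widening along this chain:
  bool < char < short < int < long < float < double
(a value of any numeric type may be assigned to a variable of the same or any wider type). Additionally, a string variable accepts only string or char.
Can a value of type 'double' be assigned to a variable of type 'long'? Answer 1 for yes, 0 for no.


Target variable type: long
Source value type: double
Numeric ranks: double=6, long=4
Widening allowed iff rank(source) <= rank(target): 6 <= 4? No
Result: 0

0


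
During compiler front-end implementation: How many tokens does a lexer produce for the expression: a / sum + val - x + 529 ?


Scanning 'a / sum + val - x + 529'
Token 1: 'a' -> identifier
Token 2: '/' -> operator
Token 3: 'sum' -> identifier
Token 4: '+' -> operator
Token 5: 'val' -> identifier
Token 6: '-' -> operator
Token 7: 'x' -> identifier
Token 8: '+' -> operator
Token 9: '529' -> integer_literal
Total tokens: 9

9


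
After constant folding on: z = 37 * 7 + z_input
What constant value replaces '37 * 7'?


Identifying constant sub-expression:
  Original: z = 37 * 7 + z_input
  37 and 7 are both compile-time constants
  Evaluating: 37 * 7 = 259
  After folding: z = 259 + z_input

259


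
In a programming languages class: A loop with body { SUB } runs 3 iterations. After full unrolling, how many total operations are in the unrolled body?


Loop body operations: SUB (1 op per iteration)
Unrolling 3 iterations:
  Iteration 1: SUB (1 ops)
  Iteration 2: SUB (1 ops)
  Iteration 3: SUB (1 ops)
Total: 3 iterations * 1 ops/iter = 3 operations

3


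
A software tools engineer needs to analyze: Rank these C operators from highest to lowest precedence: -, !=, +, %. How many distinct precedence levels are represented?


Looking up precedence for each operator:
  - -> precedence 5
  != -> precedence 3
  + -> precedence 5
  % -> precedence 6
Sorted highest to lowest: %, -, +, !=
Distinct precedence values: [6, 5, 3]
Number of distinct levels: 3

3


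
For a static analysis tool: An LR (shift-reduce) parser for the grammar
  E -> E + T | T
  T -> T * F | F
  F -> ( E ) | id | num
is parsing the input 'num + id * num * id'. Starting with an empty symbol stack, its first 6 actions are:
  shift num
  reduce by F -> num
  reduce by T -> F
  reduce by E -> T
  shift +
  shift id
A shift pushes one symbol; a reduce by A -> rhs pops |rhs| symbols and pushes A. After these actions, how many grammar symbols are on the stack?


Tracking the symbol stack through each action:
  Action 1: shift 'num' : push -> stack = [num] (size 1)
  Action 2: reduce by F -> num : pop 1, push F -> stack = [F] (size 1)
  Action 3: reduce by T -> F : pop 1, push T -> stack = [T] (size 1)
  Action 4: reduce by E -> T : pop 1, push E -> stack = [E] (size 1)
  Action 5: shift '+' : push -> stack = [E, +] (size 2)
  Action 6: shift 'id' : push -> stack = [E, +, id] (size 3)
Final stack size: 3

3


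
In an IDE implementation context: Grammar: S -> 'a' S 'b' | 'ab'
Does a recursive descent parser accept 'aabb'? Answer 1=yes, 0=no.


Grammar accepts strings of the form a^n b^n (n >= 1)
Word: 'aabb'
Counting: 2 a's and 2 b's
Check: 2 == 2? Yes
Derivation (S -> aSb applied 1 time(s), then S -> ab): S => aSb => aabb
Accepted

1


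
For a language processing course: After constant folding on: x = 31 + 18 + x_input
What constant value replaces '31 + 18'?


Identifying constant sub-expression:
  Original: x = 31 + 18 + x_input
  31 and 18 are both compile-time constants
  Evaluating: 31 + 18 = 49
  After folding: x = 49 + x_input

49


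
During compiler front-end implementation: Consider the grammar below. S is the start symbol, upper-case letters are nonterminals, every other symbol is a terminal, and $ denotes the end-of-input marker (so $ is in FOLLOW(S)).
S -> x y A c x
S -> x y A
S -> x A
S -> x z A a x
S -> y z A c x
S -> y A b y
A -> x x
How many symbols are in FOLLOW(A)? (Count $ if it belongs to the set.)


S is the start symbol and does not occur in any rule body, so FOLLOW(S) = {$}.
Examining every occurrence of A in a rule body:
  S -> x y A c x : A is followed by terminal 'c' -> add 'c'
  S -> x y A : A is at the right end -> add FOLLOW(S) = {$}
  S -> x A : A is at the right end -> add FOLLOW(S) = {$} (already in the set)
  S -> x z A a x : A is followed by terminal 'a' -> add 'a'
  S -> y z A c x : A is followed by terminal 'c' -> add 'c' (already in the set)
  S -> y A b y : A is followed by terminal 'b' -> add 'b'
  A -> x x : A does not occur in the body -> contributes nothing
FOLLOW(A) = {a, b, c, $}
Count: 4

4


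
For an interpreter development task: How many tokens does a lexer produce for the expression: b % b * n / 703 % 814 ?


Scanning 'b % b * n / 703 % 814'
Token 1: 'b' -> identifier
Token 2: '%' -> operator
Token 3: 'b' -> identifier
Token 4: '*' -> operator
Token 5: 'n' -> identifier
Token 6: '/' -> operator
Token 7: '703' -> integer_literal
Token 8: '%' -> operator
Token 9: '814' -> integer_literal
Total tokens: 9

9


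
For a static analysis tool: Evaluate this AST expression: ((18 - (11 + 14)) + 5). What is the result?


Expression: ((18 - (11 + 14)) + 5)
Evaluating step by step:
  11 + 14 = 25
  18 - 25 = -7
  -7 + 5 = -2
Result: -2

-2


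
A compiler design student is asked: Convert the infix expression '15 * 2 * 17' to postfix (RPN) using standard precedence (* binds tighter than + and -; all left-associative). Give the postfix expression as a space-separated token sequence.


Applying the shunting-yard algorithm:
  Operand 15 -> output
  Push '*' onto operator stack -> op-stack: [*]
  Operand 2 -> output
  See '*' (prec 2); top '*' (prec 2) >= it -> pop '*' to output
  Push '*' onto operator stack -> op-stack: [*]
  Operand 17 -> output
  End of input: pop '*' to output
Postfix result: 15 2 * 17 *

15 2 * 17 *


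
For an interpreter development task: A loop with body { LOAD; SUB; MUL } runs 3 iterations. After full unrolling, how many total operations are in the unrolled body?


Loop body operations: LOAD, SUB, MUL (3 ops per iteration)
Unrolling 3 iterations:
  Iteration 1: LOAD, SUB, MUL (3 ops)
  Iteration 2: LOAD, SUB, MUL (3 ops)
  Iteration 3: LOAD, SUB, MUL (3 ops)
Total: 3 iterations * 3 ops/iter = 9 operations

9


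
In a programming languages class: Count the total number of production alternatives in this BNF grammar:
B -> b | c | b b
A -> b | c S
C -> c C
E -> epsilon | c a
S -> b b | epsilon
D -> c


Counting alternatives per rule:
  B: 3 alternative(s)
  A: 2 alternative(s)
  C: 1 alternative(s)
  E: 2 alternative(s)
  S: 2 alternative(s)
  D: 1 alternative(s)
Sum: 3 + 2 + 1 + 2 + 2 + 1 = 11

11


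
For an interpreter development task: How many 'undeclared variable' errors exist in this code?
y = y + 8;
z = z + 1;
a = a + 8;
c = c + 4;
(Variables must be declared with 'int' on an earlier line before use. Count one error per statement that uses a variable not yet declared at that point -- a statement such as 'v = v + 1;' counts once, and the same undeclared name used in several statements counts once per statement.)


Scanning code line by line:
  Line 1: use 'y' -> ERROR (undeclared)
  Line 2: use 'z' -> ERROR (undeclared)
  Line 3: use 'a' -> ERROR (undeclared)
  Line 4: use 'c' -> ERROR (undeclared)
Total undeclared variable errors: 4

4


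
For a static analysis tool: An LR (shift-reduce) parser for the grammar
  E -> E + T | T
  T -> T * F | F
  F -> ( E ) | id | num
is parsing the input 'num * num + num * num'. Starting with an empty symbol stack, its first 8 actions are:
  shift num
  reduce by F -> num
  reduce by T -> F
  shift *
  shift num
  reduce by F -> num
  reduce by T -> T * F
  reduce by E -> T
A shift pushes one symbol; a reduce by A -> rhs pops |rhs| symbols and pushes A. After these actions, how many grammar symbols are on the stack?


Tracking the symbol stack through each action:
  Action 1: shift 'num' : push -> stack = [num] (size 1)
  Action 2: reduce by F -> num : pop 1, push F -> stack = [F] (size 1)
  Action 3: reduce by T -> F : pop 1, push T -> stack = [T] (size 1)
  Action 4: shift '*' : push -> stack = [T, *] (size 2)
  Action 5: shift 'num' : push -> stack = [T, *, num] (size 3)
  Action 6: reduce by F -> num : pop 1, push F -> stack = [T, *, F] (size 3)
  Action 7: reduce by T -> T * F : pop 3, push T -> stack = [T] (size 1)
  Action 8: reduce by E -> T : pop 1, push E -> stack = [E] (size 1)
Final stack size: 1

1


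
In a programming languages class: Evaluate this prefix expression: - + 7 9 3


Parsing prefix expression: - + 7 9 3
Step 1: Innermost operation '+ 7 9'
  7 + 9 = 16
Step 2: Outer operation '- [16] 3'
  16 - 3 = 13

13


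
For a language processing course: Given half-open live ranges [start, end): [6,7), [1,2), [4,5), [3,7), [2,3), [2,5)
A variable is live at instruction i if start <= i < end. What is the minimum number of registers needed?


Live ranges:
  Var0: [6, 7)
  Var1: [1, 2)
  Var2: [4, 5)
  Var3: [3, 7)
  Var4: [2, 3)
  Var5: [2, 5)
Sweep-line events (position, delta, active):
  pos=1 start -> active=1
  pos=2 end -> active=0
  pos=2 start -> active=1
  pos=2 start -> active=2
  pos=3 end -> active=1
  pos=3 start -> active=2
  pos=4 start -> active=3
  pos=5 end -> active=2
  pos=5 end -> active=1
  pos=6 start -> active=2
  pos=7 end -> active=1
  pos=7 end -> active=0
Maximum simultaneous active: 3
Minimum registers needed: 3

3


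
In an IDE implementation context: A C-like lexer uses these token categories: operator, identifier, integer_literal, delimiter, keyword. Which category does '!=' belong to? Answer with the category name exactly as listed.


Token: '!='
Checking categories:
  identifier: no
  integer_literal: no
  operator: YES
  keyword: no
  delimiter: no
Category: operator

operator


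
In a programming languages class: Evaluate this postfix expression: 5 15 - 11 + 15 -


Processing tokens left to right:
Push 5, Push 15
Pop 5 and 15, compute 5 - 15 = -10, push -10
Push 11
Pop -10 and 11, compute -10 + 11 = 1, push 1
Push 15
Pop 1 and 15, compute 1 - 15 = -14, push -14
Stack result: -14

-14


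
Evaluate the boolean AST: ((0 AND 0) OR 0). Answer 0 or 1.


Step 1: Evaluate inner node
  0 AND 0 = 0
Step 2: Evaluate root node
  0 OR 0 = 0

0


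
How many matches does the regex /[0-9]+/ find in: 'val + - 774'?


Pattern: /[0-9]+/ (int literals)
Input: 'val + - 774'
Scanning for matches:
  Match 1: '774'
Total matches: 1

1


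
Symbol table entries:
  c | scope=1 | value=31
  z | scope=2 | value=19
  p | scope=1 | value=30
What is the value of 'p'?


Searching symbol table for 'p':
  c | scope=1 | value=31
  z | scope=2 | value=19
  p | scope=1 | value=30 <- MATCH
Found 'p' at scope 1 with value 30

30


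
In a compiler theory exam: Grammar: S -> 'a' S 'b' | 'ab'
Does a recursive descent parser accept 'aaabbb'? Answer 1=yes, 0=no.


Grammar accepts strings of the form a^n b^n (n >= 1)
Word: 'aaabbb'
Counting: 3 a's and 3 b's
Check: 3 == 3? Yes
Derivation (S -> aSb applied 2 time(s), then S -> ab): S => aSb => aaSbb => aaabbb
Accepted

1


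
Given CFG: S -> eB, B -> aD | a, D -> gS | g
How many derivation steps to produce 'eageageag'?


Grammar: S -> eB, B -> aD | a, D -> gS | g
Deriving 'eageageag':
Step 1: S -> eB => eB
Step 2: B -> aD => eaD
Step 3: D -> gS => eagS
Step 4: S -> eB => eageB
Step 5: B -> aD => eageaD
Step 6: D -> gS => eageagS
Step 7: S -> eB => eageageB
Step 8: B -> aD => eageageaD
Step 9: D -> g => eageageag
Total derivation steps: 9

9


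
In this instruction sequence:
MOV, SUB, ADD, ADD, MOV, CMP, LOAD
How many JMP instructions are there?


Scanning instruction sequence for JMP:
  Position 1: MOV
  Position 2: SUB
  Position 3: ADD
  Position 4: ADD
  Position 5: MOV
  Position 6: CMP
  Position 7: LOAD
Matches at positions: []
Total JMP count: 0

0


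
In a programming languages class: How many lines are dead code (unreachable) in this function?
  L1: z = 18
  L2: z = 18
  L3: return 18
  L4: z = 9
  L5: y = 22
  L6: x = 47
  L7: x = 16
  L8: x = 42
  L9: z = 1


Analyzing control flow:
  L1: reachable (before return)
  L2: reachable (before return)
  L3: reachable (return statement)
  L4: DEAD (after return at L3)
  L5: DEAD (after return at L3)
  L6: DEAD (after return at L3)
  L7: DEAD (after return at L3)
  L8: DEAD (after return at L3)
  L9: DEAD (after return at L3)
Return at L3, total lines = 9
Dead lines: L4 through L9
Count: 6

6


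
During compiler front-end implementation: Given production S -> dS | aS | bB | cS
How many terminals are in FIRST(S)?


Production: S -> dS | aS | bB | cS
Examining each alternative for leading terminals:
  S -> dS : first terminal = 'd'
  S -> aS : first terminal = 'a'
  S -> bB : first terminal = 'b'
  S -> cS : first terminal = 'c'
FIRST(S) = {a, b, c, d}
Count: 4

4


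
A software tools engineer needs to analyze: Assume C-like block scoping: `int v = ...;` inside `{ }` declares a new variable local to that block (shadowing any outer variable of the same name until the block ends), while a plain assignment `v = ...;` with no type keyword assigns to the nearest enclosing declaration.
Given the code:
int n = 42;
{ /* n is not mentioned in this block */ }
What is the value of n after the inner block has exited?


Analyzing scoping rules:
Outer scope: declares n = 42
Inner block: n is neither redeclared nor assigned -> unchanged
After the block -> 42
Result: 42

42


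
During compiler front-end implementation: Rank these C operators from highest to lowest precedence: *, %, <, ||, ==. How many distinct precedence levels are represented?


Looking up precedence for each operator:
  * -> precedence 6
  % -> precedence 6
  < -> precedence 4
  || -> precedence 1
  == -> precedence 3
Sorted highest to lowest: *, %, <, ==, ||
Distinct precedence values: [6, 4, 3, 1]
Number of distinct levels: 4

4


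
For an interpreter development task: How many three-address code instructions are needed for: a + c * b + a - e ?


Expression: a + c * b + a - e
Generating three-address code (respecting * over +/- precedence):
  Instruction 1: t1 = c * b
  Instruction 2: t2 = a + t1
  Instruction 3: t3 = t2 + a
  Instruction 4: t4 = t3 - e
Total instructions: 4

4


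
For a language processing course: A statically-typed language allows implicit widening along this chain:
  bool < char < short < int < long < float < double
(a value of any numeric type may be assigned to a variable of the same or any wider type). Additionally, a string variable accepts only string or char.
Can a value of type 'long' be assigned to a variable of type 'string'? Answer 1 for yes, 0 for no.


Target variable type: string
Source value type: long
Rule: string accepts only {string, char}
  source 'long' in {string, char}? No
Result: 0

0


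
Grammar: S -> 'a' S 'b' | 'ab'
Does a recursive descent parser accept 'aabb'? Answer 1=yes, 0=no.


Grammar accepts strings of the form a^n b^n (n >= 1)
Word: 'aabb'
Counting: 2 a's and 2 b's
Check: 2 == 2? Yes
Derivation (S -> aSb applied 1 time(s), then S -> ab): S => aSb => aabb
Accepted

1


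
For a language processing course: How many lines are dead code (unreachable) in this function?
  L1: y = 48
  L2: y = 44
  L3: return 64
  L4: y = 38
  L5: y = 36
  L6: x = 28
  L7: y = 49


Analyzing control flow:
  L1: reachable (before return)
  L2: reachable (before return)
  L3: reachable (return statement)
  L4: DEAD (after return at L3)
  L5: DEAD (after return at L3)
  L6: DEAD (after return at L3)
  L7: DEAD (after return at L3)
Return at L3, total lines = 7
Dead lines: L4 through L7
Count: 4

4


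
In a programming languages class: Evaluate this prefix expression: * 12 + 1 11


Parsing prefix expression: * 12 + 1 11
Step 1: Innermost operation '+ 1 11'
  1 + 11 = 12
Step 2: Outer operation '* 12 [12]'
  12 * 12 = 144

144


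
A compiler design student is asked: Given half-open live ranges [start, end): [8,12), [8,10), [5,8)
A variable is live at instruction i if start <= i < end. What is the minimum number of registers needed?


Live ranges:
  Var0: [8, 12)
  Var1: [8, 10)
  Var2: [5, 8)
Sweep-line events (position, delta, active):
  pos=5 start -> active=1
  pos=8 end -> active=0
  pos=8 start -> active=1
  pos=8 start -> active=2
  pos=10 end -> active=1
  pos=12 end -> active=0
Maximum simultaneous active: 2
Minimum registers needed: 2

2


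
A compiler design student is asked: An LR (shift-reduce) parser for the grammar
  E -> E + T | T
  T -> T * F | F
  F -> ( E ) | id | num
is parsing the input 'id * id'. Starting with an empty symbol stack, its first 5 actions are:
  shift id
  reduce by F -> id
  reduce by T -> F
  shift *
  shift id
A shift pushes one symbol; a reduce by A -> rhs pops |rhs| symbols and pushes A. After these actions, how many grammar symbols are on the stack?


Tracking the symbol stack through each action:
  Action 1: shift 'id' : push -> stack = [id] (size 1)
  Action 2: reduce by F -> id : pop 1, push F -> stack = [F] (size 1)
  Action 3: reduce by T -> F : pop 1, push T -> stack = [T] (size 1)
  Action 4: shift '*' : push -> stack = [T, *] (size 2)
  Action 5: shift 'id' : push -> stack = [T, *, id] (size 3)
Final stack size: 3

3


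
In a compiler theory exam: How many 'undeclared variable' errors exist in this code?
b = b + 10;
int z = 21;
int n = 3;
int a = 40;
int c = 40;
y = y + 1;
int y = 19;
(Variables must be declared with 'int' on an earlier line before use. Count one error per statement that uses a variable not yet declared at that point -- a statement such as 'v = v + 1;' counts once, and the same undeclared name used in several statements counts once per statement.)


Scanning code line by line:
  Line 1: use 'b' -> ERROR (undeclared)
  Line 2: declare 'z' -> declared = ['z']
  Line 3: declare 'n' -> declared = ['n', 'z']
  Line 4: declare 'a' -> declared = ['a', 'n', 'z']
  Line 5: declare 'c' -> declared = ['a', 'c', 'n', 'z']
  Line 6: use 'y' -> ERROR (undeclared)
  Line 7: declare 'y' -> declared = ['a', 'c', 'n', 'y', 'z']
Total undeclared variable errors: 2

2


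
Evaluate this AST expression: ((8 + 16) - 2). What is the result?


Expression: ((8 + 16) - 2)
Evaluating step by step:
  8 + 16 = 24
  24 - 2 = 22
Result: 22

22


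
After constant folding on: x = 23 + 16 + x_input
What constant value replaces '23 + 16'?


Identifying constant sub-expression:
  Original: x = 23 + 16 + x_input
  23 and 16 are both compile-time constants
  Evaluating: 23 + 16 = 39
  After folding: x = 39 + x_input

39


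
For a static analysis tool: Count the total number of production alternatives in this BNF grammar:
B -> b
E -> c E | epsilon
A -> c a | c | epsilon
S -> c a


Counting alternatives per rule:
  B: 1 alternative(s)
  E: 2 alternative(s)
  A: 3 alternative(s)
  S: 1 alternative(s)
Sum: 1 + 2 + 3 + 1 = 7

7


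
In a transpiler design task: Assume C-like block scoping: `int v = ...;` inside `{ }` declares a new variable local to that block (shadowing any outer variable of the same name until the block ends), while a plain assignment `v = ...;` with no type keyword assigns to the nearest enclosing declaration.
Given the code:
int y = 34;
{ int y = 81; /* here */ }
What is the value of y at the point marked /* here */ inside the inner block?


Analyzing scoping rules:
Outer scope: declares y = 34
Inner block: 'int y = 81;' declares a NEW y that shadows the outer one
Inside the block the inner declaration is in scope -> 81
Result: 81

81


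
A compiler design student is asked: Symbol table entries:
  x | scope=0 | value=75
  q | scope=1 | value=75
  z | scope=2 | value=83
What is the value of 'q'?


Searching symbol table for 'q':
  x | scope=0 | value=75
  q | scope=1 | value=75 <- MATCH
  z | scope=2 | value=83
Found 'q' at scope 1 with value 75

75


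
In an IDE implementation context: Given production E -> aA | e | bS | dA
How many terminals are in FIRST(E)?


Production: E -> aA | e | bS | dA
Examining each alternative for leading terminals:
  E -> aA : first terminal = 'a'
  E -> e : first terminal = 'e'
  E -> bS : first terminal = 'b'
  E -> dA : first terminal = 'd'
FIRST(E) = {a, b, d, e}
Count: 4

4


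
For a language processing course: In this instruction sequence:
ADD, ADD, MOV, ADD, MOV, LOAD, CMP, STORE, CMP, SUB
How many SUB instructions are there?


Scanning instruction sequence for SUB:
  Position 1: ADD
  Position 2: ADD
  Position 3: MOV
  Position 4: ADD
  Position 5: MOV
  Position 6: LOAD
  Position 7: CMP
  Position 8: STORE
  Position 9: CMP
  Position 10: SUB <- MATCH
Matches at positions: [10]
Total SUB count: 1

1


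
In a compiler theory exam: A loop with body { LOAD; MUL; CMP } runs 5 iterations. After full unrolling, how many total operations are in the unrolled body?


Loop body operations: LOAD, MUL, CMP (3 ops per iteration)
Unrolling 5 iterations:
  Iteration 1: LOAD, MUL, CMP (3 ops)
  Iteration 2: LOAD, MUL, CMP (3 ops)
  Iteration 3: LOAD, MUL, CMP (3 ops)
  Iteration 4: LOAD, MUL, CMP (3 ops)
  Iteration 5: LOAD, MUL, CMP (3 ops)
Total: 5 iterations * 3 ops/iter = 15 operations

15


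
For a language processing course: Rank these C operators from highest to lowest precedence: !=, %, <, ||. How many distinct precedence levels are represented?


Looking up precedence for each operator:
  != -> precedence 3
  % -> precedence 6
  < -> precedence 4
  || -> precedence 1
Sorted highest to lowest: %, <, !=, ||
Distinct precedence values: [6, 4, 3, 1]
Number of distinct levels: 4

4


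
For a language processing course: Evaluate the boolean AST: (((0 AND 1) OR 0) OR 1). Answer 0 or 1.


Step 1: Evaluate inner node
  0 AND 1 = 0
Step 2: Evaluate next node
  0 OR 0 = 0
Step 3: Evaluate root node
  0 OR 1 = 1

1


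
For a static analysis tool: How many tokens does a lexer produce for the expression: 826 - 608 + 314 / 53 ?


Scanning '826 - 608 + 314 / 53'
Token 1: '826' -> integer_literal
Token 2: '-' -> operator
Token 3: '608' -> integer_literal
Token 4: '+' -> operator
Token 5: '314' -> integer_literal
Token 6: '/' -> operator
Token 7: '53' -> integer_literal
Total tokens: 7

7


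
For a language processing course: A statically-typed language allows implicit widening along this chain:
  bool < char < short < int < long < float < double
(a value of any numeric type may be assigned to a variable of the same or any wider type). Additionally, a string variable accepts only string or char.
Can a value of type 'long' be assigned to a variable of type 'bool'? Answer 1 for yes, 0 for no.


Target variable type: bool
Source value type: long
Numeric ranks: long=4, bool=0
Widening allowed iff rank(source) <= rank(target): 4 <= 0? No
Result: 0

0


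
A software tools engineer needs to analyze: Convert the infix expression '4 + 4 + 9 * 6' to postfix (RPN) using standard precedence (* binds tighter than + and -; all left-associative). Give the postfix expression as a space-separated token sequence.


Applying the shunting-yard algorithm:
  Operand 4 -> output
  Push '+' onto operator stack -> op-stack: [+]
  Operand 4 -> output
  See '+' (prec 1); top '+' (prec 1) >= it -> pop '+' to output
  Push '+' onto operator stack -> op-stack: [+]
  Operand 9 -> output
  Push '*' onto operator stack -> op-stack: [+, *]
  Operand 6 -> output
  End of input: pop '*' to output
  End of input: pop '+' to output
Postfix result: 4 4 + 9 6 * +

4 4 + 9 6 * +


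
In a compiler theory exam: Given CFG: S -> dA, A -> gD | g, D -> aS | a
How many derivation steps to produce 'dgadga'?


Grammar: S -> dA, A -> gD | g, D -> aS | a
Deriving 'dgadga':
Step 1: S -> dA => dA
Step 2: A -> gD => dgD
Step 3: D -> aS => dgaS
Step 4: S -> dA => dgadA
Step 5: A -> gD => dgadgD
Step 6: D -> a => dgadga
Total derivation steps: 6

6


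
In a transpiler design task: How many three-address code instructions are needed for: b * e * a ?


Expression: b * e * a
Generating three-address code (respecting * over +/- precedence):
  Instruction 1: t1 = b * e
  Instruction 2: t2 = t1 * a
Total instructions: 2

2


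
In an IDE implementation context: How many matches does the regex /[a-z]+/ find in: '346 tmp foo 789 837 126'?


Pattern: /[a-z]+/ (identifiers)
Input: '346 tmp foo 789 837 126'
Scanning for matches:
  Match 1: 'tmp'
  Match 2: 'foo'
Total matches: 2

2


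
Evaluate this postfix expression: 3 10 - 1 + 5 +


Processing tokens left to right:
Push 3, Push 10
Pop 3 and 10, compute 3 - 10 = -7, push -7
Push 1
Pop -7 and 1, compute -7 + 1 = -6, push -6
Push 5
Pop -6 and 5, compute -6 + 5 = -1, push -1
Stack result: -1

-1


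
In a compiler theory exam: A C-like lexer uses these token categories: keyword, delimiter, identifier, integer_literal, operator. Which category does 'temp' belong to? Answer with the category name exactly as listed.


Token: 'temp'
Checking categories:
  identifier: YES
  integer_literal: no
  operator: no
  keyword: no
  delimiter: no
Category: identifier

identifier


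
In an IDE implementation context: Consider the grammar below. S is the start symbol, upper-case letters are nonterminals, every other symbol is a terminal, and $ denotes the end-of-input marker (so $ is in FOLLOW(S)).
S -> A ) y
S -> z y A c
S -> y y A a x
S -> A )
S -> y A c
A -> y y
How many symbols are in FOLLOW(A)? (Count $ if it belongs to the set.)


S is the start symbol and does not occur in any rule body, so FOLLOW(S) = {$}.
Examining every occurrence of A in a rule body:
  S -> A ) y : A is followed by terminal ')' -> add ')'
  S -> z y A c : A is followed by terminal 'c' -> add 'c'
  S -> y y A a x : A is followed by terminal 'a' -> add 'a'
  S -> A ) : A is followed by terminal ')' -> add ')' (already in the set)
  S -> y A c : A is followed by terminal 'c' -> add 'c' (already in the set)
  A -> y y : A does not occur in the body -> contributes nothing
FOLLOW(A) = {), a, c}
Count: 3

3


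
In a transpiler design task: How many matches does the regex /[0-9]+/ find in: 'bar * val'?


Pattern: /[0-9]+/ (int literals)
Input: 'bar * val'
Scanning for matches:
Total matches: 0

0


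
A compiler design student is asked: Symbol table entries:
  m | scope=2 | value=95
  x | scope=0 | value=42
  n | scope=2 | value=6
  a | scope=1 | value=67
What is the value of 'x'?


Searching symbol table for 'x':
  m | scope=2 | value=95
  x | scope=0 | value=42 <- MATCH
  n | scope=2 | value=6
  a | scope=1 | value=67
Found 'x' at scope 0 with value 42

42


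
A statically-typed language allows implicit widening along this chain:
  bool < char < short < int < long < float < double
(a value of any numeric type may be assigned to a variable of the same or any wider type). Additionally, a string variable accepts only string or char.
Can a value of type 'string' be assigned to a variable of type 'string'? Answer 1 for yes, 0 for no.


Target variable type: string
Source value type: string
Rule: string accepts only {string, char}
  source 'string' in {string, char}? Yes
Result: 1

1


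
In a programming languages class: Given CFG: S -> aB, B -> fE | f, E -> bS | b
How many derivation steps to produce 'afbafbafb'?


Grammar: S -> aB, B -> fE | f, E -> bS | b
Deriving 'afbafbafb':
Step 1: S -> aB => aB
Step 2: B -> fE => afE
Step 3: E -> bS => afbS
Step 4: S -> aB => afbaB
Step 5: B -> fE => afbafE
Step 6: E -> bS => afbafbS
Step 7: S -> aB => afbafbaB
Step 8: B -> fE => afbafbafE
Step 9: E -> b => afbafbafb
Total derivation steps: 9

9


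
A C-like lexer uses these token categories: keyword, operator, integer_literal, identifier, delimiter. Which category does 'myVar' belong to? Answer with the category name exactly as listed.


Token: 'myVar'
Checking categories:
  identifier: YES
  integer_literal: no
  operator: no
  keyword: no
  delimiter: no
Category: identifier

identifier


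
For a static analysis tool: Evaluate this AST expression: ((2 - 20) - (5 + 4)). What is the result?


Expression: ((2 - 20) - (5 + 4))
Evaluating step by step:
  2 - 20 = -18
  5 + 4 = 9
  -18 - 9 = -27
Result: -27

-27


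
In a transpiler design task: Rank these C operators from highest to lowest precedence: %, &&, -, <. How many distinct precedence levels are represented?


Looking up precedence for each operator:
  % -> precedence 6
  && -> precedence 2
  - -> precedence 5
  < -> precedence 4
Sorted highest to lowest: %, -, <, &&
Distinct precedence values: [6, 5, 4, 2]
Number of distinct levels: 4

4


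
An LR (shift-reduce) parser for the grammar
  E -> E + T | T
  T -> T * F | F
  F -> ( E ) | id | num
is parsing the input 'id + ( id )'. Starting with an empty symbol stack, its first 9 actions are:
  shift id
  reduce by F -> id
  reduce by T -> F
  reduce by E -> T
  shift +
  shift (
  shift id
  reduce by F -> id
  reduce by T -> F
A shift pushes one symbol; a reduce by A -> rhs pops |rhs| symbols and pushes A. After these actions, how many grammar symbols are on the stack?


Tracking the symbol stack through each action:
  Action 1: shift 'id' : push -> stack = [id] (size 1)
  Action 2: reduce by F -> id : pop 1, push F -> stack = [F] (size 1)
  Action 3: reduce by T -> F : pop 1, push T -> stack = [T] (size 1)
  Action 4: reduce by E -> T : pop 1, push E -> stack = [E] (size 1)
  Action 5: shift '+' : push -> stack = [E, +] (size 2)
  Action 6: shift '(' : push -> stack = [E, +, (] (size 3)
  Action 7: shift 'id' : push -> stack = [E, +, (, id] (size 4)
  Action 8: reduce by F -> id : pop 1, push F -> stack = [E, +, (, F] (size 4)
  Action 9: reduce by T -> F : pop 1, push T -> stack = [E, +, (, T] (size 4)
Final stack size: 4

4


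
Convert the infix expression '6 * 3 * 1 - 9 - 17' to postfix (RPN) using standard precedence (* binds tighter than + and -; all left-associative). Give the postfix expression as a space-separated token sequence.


Applying the shunting-yard algorithm:
  Operand 6 -> output
  Push '*' onto operator stack -> op-stack: [*]
  Operand 3 -> output
  See '*' (prec 2); top '*' (prec 2) >= it -> pop '*' to output
  Push '*' onto operator stack -> op-stack: [*]
  Operand 1 -> output
  See '-' (prec 1); top '*' (prec 2) >= it -> pop '*' to output
  Push '-' onto operator stack -> op-stack: [-]
  Operand 9 -> output
  See '-' (prec 1); top '-' (prec 1) >= it -> pop '-' to output
  Push '-' onto operator stack -> op-stack: [-]
  Operand 17 -> output
  End of input: pop '-' to output
Postfix result: 6 3 * 1 * 9 - 17 -

6 3 * 1 * 9 - 17 -


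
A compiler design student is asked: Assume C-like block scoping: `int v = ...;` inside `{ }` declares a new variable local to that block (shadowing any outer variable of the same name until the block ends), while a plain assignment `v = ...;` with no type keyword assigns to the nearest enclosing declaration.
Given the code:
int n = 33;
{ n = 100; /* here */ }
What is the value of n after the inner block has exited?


Analyzing scoping rules:
Outer scope: declares n = 33
Inner block: 'n = 100;' has no type keyword, so it is an assignment to the outer n (no shadowing)
The assignment changed the outer variable itself, so the new value persists after the block -> 100
Result: 100

100


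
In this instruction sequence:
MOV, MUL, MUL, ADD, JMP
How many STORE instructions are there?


Scanning instruction sequence for STORE:
  Position 1: MOV
  Position 2: MUL
  Position 3: MUL
  Position 4: ADD
  Position 5: JMP
Matches at positions: []
Total STORE count: 0

0


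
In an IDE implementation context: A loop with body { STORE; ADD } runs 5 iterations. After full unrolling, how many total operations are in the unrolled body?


Loop body operations: STORE, ADD (2 ops per iteration)
Unrolling 5 iterations:
  Iteration 1: STORE, ADD (2 ops)
  Iteration 2: STORE, ADD (2 ops)
  Iteration 3: STORE, ADD (2 ops)
  Iteration 4: STORE, ADD (2 ops)
  Iteration 5: STORE, ADD (2 ops)
Total: 5 iterations * 2 ops/iter = 10 operations

10


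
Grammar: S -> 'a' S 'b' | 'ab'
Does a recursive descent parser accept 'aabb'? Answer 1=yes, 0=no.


Grammar accepts strings of the form a^n b^n (n >= 1)
Word: 'aabb'
Counting: 2 a's and 2 b's
Check: 2 == 2? Yes
Derivation (S -> aSb applied 1 time(s), then S -> ab): S => aSb => aabb
Accepted

1
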